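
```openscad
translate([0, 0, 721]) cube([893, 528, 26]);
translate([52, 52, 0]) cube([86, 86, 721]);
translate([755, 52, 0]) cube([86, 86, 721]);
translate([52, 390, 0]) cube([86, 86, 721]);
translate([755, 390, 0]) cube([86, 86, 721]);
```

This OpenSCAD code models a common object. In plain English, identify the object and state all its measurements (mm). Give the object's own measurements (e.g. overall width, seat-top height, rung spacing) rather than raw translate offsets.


A rectangular dining table. The top is 893×528×26 mm with its upper surface at z = 747 mm. It stands on four 86×86 mm square legs, each inset 52 mm from the nearest pair of top edges, running from the floor to the underside of the top.


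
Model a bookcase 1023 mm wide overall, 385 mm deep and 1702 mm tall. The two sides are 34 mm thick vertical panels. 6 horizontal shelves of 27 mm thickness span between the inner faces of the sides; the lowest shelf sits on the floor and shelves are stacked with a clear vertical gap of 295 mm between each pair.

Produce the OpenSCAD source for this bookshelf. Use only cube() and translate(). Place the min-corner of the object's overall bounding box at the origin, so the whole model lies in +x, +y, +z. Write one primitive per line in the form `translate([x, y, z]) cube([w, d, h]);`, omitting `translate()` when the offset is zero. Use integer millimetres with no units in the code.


cube([34, 385, 1702]);
translate([989, 0, 0]) cube([34, 385, 1702]);
translate([34, 0, 0]) cube([955, 385, 27]);
translate([34, 0, 322]) cube([955, 385, 27]);
translate([34, 0, 644]) cube([955, 385, 27]);
translate([34, 0, 966]) cube([955, 385, 27]);
translate([34, 0, 1288]) cube([955, 385, 27]);
translate([34, 0, 1610]) cube([955, 385, 27]);


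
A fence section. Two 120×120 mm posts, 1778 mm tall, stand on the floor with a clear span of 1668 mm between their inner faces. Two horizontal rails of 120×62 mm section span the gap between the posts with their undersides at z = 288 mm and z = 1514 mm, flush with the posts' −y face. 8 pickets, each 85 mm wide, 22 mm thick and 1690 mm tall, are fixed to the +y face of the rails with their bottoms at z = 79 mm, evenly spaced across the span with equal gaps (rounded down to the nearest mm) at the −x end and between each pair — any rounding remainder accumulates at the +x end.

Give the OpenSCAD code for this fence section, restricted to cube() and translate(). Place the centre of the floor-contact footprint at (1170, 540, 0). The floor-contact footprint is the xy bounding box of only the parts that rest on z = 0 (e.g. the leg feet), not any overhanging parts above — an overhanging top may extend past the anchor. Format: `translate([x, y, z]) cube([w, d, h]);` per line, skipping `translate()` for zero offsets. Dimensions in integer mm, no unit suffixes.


translate([216, 480, 0]) cube([120, 120, 1778]);
translate([2004, 480, 0]) cube([120, 120, 1778]);
translate([336, 480, 288]) cube([1668, 120, 62]);
translate([336, 480, 1514]) cube([1668, 120, 62]);
translate([445, 600, 79]) cube([85, 22, 1690]);
translate([639, 600, 79]) cube([85, 22, 1690]);
translate([833, 600, 79]) cube([85, 22, 1690]);
translate([1027, 600, 79]) cube([85, 22, 1690]);
translate([1221, 600, 79]) cube([85, 22, 1690]);
translate([1415, 600, 79]) cube([85, 22, 1690]);
translate([1609, 600, 79]) cube([85, 22, 1690]);
translate([1803, 600, 79]) cube([85, 22, 1690]);


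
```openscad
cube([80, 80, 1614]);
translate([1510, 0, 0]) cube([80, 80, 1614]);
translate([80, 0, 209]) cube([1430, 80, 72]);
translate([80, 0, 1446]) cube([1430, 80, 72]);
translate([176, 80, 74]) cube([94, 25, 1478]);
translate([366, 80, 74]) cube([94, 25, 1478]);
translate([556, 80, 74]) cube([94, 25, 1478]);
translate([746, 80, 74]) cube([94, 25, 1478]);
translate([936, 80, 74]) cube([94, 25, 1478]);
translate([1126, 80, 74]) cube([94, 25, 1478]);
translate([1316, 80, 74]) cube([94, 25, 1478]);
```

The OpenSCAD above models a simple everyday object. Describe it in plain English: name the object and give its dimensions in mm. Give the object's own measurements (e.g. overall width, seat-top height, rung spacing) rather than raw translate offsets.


A fence section. Two 80×80 mm posts, 1614 mm tall, stand on the floor with a clear span of 1430 mm between their inner faces. Two horizontal rails of 80×72 mm section span the gap between the posts with their undersides at z = 209 mm and z = 1446 mm, flush with the posts' −y face. 7 pickets, each 94 mm wide, 25 mm thick and 1478 mm tall, are fixed to the +y face of the rails with their bottoms at z = 74 mm, spaced across the span with a 96 mm gap after the −x post and between neighbouring pickets, with 100 mm left before the +x post.


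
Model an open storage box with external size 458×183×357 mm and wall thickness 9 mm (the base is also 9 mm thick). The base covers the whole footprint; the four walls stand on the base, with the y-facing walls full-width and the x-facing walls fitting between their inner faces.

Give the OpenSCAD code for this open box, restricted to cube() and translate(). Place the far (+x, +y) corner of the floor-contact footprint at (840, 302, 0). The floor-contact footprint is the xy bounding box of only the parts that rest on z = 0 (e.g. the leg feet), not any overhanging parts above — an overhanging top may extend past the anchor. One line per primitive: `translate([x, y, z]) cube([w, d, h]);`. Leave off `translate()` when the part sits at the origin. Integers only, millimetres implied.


translate([382, 119, 0]) cube([458, 183, 9]);
translate([382, 119, 9]) cube([458, 9, 348]);
translate([382, 293, 9]) cube([458, 9, 348]);
translate([382, 128, 9]) cube([9, 165, 348]);
translate([831, 128, 9]) cube([9, 165, 348]);


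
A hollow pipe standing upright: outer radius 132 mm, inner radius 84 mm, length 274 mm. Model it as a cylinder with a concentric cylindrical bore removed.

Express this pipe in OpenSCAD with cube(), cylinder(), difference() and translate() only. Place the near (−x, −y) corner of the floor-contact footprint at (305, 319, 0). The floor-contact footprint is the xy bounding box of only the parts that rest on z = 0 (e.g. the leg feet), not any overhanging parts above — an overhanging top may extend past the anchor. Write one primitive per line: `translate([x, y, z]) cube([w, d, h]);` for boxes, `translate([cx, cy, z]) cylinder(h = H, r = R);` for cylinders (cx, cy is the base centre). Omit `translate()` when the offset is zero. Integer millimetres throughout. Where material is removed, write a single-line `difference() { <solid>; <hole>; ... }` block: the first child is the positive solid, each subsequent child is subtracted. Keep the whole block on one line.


difference() { translate([437, 451, 0]) cylinder(h = 274, r = 132); translate([437, 451, 0]) cylinder(h = 274, r = 84); }


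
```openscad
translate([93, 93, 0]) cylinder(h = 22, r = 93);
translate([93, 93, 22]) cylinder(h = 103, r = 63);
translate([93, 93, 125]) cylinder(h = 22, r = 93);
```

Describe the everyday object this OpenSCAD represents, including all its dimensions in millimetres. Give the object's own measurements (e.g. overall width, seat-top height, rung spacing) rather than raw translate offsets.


A spool: two coaxial disc flanges of radius 93 mm and thickness 22 mm, joined by a core cylinder of radius 63 mm and height 103 mm. The lower flange rests on z = 0 and the three cylinders share a vertical axis.


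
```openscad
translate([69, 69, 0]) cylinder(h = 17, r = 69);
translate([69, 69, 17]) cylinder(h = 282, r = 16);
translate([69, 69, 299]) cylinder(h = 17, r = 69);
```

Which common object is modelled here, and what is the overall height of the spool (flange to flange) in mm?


A spool. The overall height is 316 mm.

Three coaxial cylinders, large–small–large — a spool. Two 17 mm flanges and a 282 mm core give 17 + 282 + 17 = 316 mm.


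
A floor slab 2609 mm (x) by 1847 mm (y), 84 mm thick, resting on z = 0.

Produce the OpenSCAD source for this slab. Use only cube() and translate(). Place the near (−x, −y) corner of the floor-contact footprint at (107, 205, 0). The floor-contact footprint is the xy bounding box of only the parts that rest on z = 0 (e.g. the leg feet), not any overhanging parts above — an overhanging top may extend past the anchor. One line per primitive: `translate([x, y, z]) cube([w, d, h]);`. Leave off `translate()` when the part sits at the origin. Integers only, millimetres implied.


translate([107, 205, 0]) cube([2609, 1847, 84]);


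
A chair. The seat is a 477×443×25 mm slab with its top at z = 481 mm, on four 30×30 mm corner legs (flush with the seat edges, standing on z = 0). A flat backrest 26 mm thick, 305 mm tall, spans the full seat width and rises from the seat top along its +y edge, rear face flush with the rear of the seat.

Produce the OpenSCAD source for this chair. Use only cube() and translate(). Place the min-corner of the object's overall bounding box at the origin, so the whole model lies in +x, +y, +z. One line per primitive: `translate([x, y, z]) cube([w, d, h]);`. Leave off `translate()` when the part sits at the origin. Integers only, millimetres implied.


translate([0, 0, 456]) cube([477, 443, 25]);
cube([30, 30, 456]);
translate([447, 0, 0]) cube([30, 30, 456]);
translate([0, 413, 0]) cube([30, 30, 456]);
translate([447, 413, 0]) cube([30, 30, 456]);
translate([0, 417, 481]) cube([477, 26, 305]);


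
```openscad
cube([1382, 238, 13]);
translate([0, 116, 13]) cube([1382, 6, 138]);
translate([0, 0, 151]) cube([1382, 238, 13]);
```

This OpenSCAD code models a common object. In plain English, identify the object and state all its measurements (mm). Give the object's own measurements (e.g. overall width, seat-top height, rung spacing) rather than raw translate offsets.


An I-beam lying along x, 1382 mm long. Overall section height 164 mm. Two flanges 238 mm wide (y) and 13 mm thick, one on the floor and one at the top; a web 6 mm thick runs between them, centred on the flange width.


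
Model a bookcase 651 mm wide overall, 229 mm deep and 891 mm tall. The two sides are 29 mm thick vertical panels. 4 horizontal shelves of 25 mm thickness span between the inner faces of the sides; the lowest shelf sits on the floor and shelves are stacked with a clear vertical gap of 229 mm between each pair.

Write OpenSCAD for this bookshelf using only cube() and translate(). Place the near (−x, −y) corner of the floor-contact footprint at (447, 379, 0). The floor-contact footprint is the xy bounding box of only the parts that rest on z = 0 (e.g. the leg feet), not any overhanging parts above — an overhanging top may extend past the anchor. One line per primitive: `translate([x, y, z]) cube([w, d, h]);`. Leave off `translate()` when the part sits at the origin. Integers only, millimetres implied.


translate([447, 379, 0]) cube([29, 229, 891]);
translate([1069, 379, 0]) cube([29, 229, 891]);
translate([476, 379, 0]) cube([593, 229, 25]);
translate([476, 379, 254]) cube([593, 229, 25]);
translate([476, 379, 508]) cube([593, 229, 25]);
translate([476, 379, 762]) cube([593, 229, 25]);


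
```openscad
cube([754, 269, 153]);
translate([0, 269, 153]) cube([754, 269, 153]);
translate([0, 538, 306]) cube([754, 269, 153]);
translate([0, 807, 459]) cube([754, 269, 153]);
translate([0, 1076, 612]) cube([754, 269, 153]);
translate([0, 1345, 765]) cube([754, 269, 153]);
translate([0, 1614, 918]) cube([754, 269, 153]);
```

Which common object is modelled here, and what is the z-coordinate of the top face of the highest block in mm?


A staircase. The total rise is 1071 mm.

7 identical blocks, each offset up and back from the previous — a staircase. Each step is 153 mm tall and there are 7 of them, so the total rise is 7 × 153 = 1071 mm.


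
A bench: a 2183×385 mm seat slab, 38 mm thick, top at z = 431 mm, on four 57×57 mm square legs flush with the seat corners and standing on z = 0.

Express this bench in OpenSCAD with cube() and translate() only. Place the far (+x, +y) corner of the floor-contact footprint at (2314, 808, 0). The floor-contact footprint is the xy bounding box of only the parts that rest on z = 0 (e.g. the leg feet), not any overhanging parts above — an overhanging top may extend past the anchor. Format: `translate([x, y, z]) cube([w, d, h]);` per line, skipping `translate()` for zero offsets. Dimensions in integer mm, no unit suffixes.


translate([131, 423, 393]) cube([2183, 385, 38]);
translate([131, 423, 0]) cube([57, 57, 393]);
translate([131, 751, 0]) cube([57, 57, 393]);
translate([2257, 423, 0]) cube([57, 57, 393]);
translate([2257, 751, 0]) cube([57, 57, 393]);


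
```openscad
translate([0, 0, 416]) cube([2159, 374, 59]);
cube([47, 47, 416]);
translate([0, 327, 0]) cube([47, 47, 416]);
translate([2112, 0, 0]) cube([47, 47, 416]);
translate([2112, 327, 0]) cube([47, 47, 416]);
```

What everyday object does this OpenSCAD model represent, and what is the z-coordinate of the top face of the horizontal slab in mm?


A bench. The seat-top height is 475 mm.

A long slab on four corner posts — a bench. The slab sits at z = 416 with thickness 59, so the top is 416 + 59 = 475 mm.


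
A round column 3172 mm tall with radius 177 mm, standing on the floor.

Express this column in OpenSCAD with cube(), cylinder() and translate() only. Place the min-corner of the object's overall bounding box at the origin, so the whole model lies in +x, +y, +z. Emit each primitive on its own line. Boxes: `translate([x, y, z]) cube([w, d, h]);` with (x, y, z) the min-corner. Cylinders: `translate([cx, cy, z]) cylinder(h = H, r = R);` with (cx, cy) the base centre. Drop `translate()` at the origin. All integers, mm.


translate([177, 177, 0]) cylinder(h = 3172, r = 177);


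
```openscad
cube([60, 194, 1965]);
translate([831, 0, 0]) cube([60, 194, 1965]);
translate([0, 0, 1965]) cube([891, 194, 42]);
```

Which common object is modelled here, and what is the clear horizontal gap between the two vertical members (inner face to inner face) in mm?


A door frame. The clear opening width is 771 mm.

Two 1965 mm tall posts with a header on top — a door frame. The left jamb is 60 mm wide at x = 0; the right jamb starts at x = 831. The clear opening is 831 − 60 = 771 mm.


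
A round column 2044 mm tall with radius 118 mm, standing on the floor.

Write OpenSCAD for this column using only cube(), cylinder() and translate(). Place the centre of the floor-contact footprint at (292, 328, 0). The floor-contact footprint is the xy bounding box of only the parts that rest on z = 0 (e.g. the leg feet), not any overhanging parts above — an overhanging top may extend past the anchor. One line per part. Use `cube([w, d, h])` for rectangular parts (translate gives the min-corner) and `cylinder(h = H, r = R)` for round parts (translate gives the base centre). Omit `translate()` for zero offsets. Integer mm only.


translate([292, 328, 0]) cylinder(h = 2044, r = 118);


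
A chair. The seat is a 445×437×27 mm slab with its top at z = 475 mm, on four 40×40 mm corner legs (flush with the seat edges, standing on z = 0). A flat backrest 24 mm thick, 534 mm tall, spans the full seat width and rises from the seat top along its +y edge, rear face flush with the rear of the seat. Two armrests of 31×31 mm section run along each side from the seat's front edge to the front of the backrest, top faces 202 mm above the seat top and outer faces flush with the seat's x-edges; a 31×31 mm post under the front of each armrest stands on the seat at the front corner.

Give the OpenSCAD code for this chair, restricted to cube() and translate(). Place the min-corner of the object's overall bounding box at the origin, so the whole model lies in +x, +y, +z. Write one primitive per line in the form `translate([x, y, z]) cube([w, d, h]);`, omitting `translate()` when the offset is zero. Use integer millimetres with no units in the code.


// leg_h = 475 - 27 = 448
// arm post h = 202 - 31 = 171
translate([0, 0, 448]) cube([445, 437, 27]);
cube([40, 40, 448]);
translate([405, 0, 0]) cube([40, 40, 448]);
translate([0, 397, 0]) cube([40, 40, 448]);
translate([405, 397, 0]) cube([40, 40, 448]);
translate([0, 413, 475]) cube([445, 24, 534]);
translate([0, 0, 646]) cube([31, 413, 31]);
translate([414, 0, 646]) cube([31, 413, 31]);
translate([0, 0, 475]) cube([31, 31, 171]);
translate([414, 0, 475]) cube([31, 31, 171]);


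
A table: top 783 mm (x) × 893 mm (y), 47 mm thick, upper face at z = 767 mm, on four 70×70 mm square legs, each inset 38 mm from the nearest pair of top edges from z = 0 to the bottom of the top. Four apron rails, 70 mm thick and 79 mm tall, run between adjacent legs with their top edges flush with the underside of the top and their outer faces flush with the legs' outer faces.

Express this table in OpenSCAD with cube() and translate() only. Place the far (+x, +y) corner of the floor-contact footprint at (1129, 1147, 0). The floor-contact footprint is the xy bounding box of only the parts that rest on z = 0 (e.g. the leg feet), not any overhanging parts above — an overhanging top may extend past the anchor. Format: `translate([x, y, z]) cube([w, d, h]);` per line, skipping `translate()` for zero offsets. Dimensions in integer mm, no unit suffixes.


// leg_h = 767 - 47 = 720
// apron z = 720 - 79 = 641
translate([384, 292, 720]) cube([783, 893, 47]);
translate([422, 330, 0]) cube([70, 70, 720]);
translate([1059, 330, 0]) cube([70, 70, 720]);
translate([422, 1077, 0]) cube([70, 70, 720]);
translate([1059, 1077, 0]) cube([70, 70, 720]);
translate([492, 330, 641]) cube([567, 70, 79]);
translate([492, 1077, 641]) cube([567, 70, 79]);
translate([422, 400, 641]) cube([70, 677, 79]);
translate([1059, 400, 641]) cube([70, 677, 79]);


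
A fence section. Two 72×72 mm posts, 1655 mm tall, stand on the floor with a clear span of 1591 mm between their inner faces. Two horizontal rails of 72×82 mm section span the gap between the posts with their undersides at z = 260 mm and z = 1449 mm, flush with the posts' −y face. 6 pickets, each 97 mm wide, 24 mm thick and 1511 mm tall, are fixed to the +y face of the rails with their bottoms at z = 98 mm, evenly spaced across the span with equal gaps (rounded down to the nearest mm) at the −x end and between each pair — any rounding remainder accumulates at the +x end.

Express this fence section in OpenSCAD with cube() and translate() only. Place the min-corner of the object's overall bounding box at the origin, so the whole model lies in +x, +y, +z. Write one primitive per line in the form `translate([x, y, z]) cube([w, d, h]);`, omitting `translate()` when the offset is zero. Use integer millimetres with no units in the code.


cube([72, 72, 1655]);
translate([1663, 0, 0]) cube([72, 72, 1655]);
translate([72, 0, 260]) cube([1591, 72, 82]);
translate([72, 0, 1449]) cube([1591, 72, 82]);
translate([216, 72, 98]) cube([97, 24, 1511]);
translate([457, 72, 98]) cube([97, 24, 1511]);
translate([698, 72, 98]) cube([97, 24, 1511]);
translate([939, 72, 98]) cube([97, 24, 1511]);
translate([1180, 72, 98]) cube([97, 24, 1511]);
translate([1421, 72, 98]) cube([97, 24, 1511]);


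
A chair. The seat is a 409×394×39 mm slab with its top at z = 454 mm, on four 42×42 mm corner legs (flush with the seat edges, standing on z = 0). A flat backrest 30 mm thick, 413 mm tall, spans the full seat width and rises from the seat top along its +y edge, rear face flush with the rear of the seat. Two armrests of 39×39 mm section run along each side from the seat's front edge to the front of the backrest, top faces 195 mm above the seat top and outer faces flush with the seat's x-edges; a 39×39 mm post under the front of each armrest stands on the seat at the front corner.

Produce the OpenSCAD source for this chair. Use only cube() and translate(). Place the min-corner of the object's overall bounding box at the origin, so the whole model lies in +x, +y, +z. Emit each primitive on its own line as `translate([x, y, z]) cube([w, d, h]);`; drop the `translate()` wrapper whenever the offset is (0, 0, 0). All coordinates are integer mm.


// leg_h = 454 - 39 = 415
// arm post h = 195 - 39 = 156
translate([0, 0, 415]) cube([409, 394, 39]);
cube([42, 42, 415]);
translate([367, 0, 0]) cube([42, 42, 415]);
translate([0, 352, 0]) cube([42, 42, 415]);
translate([367, 352, 0]) cube([42, 42, 415]);
translate([0, 364, 454]) cube([409, 30, 413]);
translate([0, 0, 610]) cube([39, 364, 39]);
translate([370, 0, 610]) cube([39, 364, 39]);
translate([0, 0, 454]) cube([39, 39, 156]);
translate([370, 0, 454]) cube([39, 39, 156]);


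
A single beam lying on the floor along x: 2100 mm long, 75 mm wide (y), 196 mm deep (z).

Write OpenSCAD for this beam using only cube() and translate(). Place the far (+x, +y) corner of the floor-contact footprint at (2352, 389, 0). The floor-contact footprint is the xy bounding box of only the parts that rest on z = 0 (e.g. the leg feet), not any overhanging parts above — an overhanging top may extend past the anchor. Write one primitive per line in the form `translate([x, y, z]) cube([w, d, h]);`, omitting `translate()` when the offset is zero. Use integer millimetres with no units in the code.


translate([252, 314, 0]) cube([2100, 75, 196]);


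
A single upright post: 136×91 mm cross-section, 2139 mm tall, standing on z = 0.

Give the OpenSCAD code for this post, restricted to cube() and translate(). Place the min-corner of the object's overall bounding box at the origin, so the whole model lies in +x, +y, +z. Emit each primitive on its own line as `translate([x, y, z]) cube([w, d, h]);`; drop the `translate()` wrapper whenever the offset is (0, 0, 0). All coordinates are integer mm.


cube([136, 91, 2139]);


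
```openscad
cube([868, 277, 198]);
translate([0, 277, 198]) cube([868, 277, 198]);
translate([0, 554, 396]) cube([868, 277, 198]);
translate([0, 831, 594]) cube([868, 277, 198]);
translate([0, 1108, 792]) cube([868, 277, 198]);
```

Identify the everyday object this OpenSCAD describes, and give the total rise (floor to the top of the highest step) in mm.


A staircase. The total rise is 990 mm.

5 identical blocks, each offset up and back from the previous — a staircase. Each step is 198 mm tall and there are 5 of them, so the total rise is 5 × 198 = 990 mm.


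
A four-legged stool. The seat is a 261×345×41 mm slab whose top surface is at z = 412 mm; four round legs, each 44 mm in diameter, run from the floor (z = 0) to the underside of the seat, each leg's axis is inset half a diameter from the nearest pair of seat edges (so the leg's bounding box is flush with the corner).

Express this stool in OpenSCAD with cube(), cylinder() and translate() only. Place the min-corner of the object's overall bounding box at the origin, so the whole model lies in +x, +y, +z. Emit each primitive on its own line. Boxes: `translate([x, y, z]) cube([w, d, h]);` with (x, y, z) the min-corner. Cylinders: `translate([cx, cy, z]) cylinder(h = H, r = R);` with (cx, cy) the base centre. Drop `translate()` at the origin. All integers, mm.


translate([0, 0, 371]) cube([261, 345, 41]);
translate([22, 22, 0]) cylinder(h = 371, r = 22);
translate([239, 22, 0]) cylinder(h = 371, r = 22);
translate([22, 323, 0]) cylinder(h = 371, r = 22);
translate([239, 323, 0]) cylinder(h = 371, r = 22);


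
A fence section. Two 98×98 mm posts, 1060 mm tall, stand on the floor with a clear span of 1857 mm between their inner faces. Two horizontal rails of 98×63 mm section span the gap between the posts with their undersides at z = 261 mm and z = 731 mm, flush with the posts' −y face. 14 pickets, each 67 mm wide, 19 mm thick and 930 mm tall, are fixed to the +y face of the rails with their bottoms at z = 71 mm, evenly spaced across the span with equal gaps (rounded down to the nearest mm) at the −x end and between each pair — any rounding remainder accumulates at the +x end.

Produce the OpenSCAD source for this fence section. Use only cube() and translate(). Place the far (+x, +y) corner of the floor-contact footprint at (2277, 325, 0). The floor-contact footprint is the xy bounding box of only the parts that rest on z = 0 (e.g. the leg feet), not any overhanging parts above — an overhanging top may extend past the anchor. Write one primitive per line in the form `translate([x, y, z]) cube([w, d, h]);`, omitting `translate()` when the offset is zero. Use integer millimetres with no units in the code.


translate([224, 227, 0]) cube([98, 98, 1060]);
translate([2179, 227, 0]) cube([98, 98, 1060]);
translate([322, 227, 261]) cube([1857, 98, 63]);
translate([322, 227, 731]) cube([1857, 98, 63]);
translate([383, 325, 71]) cube([67, 19, 930]);
translate([511, 325, 71]) cube([67, 19, 930]);
translate([639, 325, 71]) cube([67, 19, 930]);
translate([767, 325, 71]) cube([67, 19, 930]);
translate([895, 325, 71]) cube([67, 19, 930]);
translate([1023, 325, 71]) cube([67, 19, 930]);
translate([1151, 325, 71]) cube([67, 19, 930]);
translate([1279, 325, 71]) cube([67, 19, 930]);
translate([1407, 325, 71]) cube([67, 19, 930]);
translate([1535, 325, 71]) cube([67, 19, 930]);
translate([1663, 325, 71]) cube([67, 19, 930]);
translate([1791, 325, 71]) cube([67, 19, 930]);
translate([1919, 325, 71]) cube([67, 19, 930]);
translate([2047, 325, 71]) cube([67, 19, 930]);


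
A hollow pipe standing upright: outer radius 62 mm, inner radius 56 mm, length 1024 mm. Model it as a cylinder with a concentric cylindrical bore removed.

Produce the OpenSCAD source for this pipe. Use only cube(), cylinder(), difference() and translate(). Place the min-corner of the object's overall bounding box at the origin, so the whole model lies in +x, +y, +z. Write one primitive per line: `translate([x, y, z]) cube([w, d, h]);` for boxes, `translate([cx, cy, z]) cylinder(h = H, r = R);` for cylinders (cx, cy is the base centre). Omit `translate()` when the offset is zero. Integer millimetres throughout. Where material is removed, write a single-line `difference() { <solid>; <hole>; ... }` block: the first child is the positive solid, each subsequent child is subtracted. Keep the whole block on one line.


difference() { translate([62, 62, 0]) cylinder(h = 1024, r = 62); translate([62, 62, 0]) cylinder(h = 1024, r = 56); }


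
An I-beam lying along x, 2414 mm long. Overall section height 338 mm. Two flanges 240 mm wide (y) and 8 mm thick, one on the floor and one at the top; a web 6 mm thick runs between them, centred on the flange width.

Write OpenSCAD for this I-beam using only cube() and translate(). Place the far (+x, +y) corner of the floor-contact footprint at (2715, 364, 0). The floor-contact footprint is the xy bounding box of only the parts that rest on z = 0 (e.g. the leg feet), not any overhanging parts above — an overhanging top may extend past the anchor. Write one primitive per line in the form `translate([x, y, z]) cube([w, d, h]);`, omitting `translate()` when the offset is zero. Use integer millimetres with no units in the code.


translate([301, 124, 0]) cube([2414, 240, 8]);
translate([301, 241, 8]) cube([2414, 6, 322]);
translate([301, 124, 330]) cube([2414, 240, 8]);


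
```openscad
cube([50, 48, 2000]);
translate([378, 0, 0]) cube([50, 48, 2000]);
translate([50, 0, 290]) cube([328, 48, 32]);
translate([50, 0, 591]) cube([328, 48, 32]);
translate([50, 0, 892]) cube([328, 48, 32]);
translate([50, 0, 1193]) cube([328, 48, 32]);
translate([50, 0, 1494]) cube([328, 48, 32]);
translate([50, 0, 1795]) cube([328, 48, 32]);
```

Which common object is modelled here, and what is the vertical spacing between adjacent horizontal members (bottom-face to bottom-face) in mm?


A ladder. The rung spacing is 301 mm.

Two tall 50×48 posts with 6 short bars between them — a ladder. Adjacent rungs sit at z = 290 and z = 591, so the spacing is 591 − 290 = 301 mm.


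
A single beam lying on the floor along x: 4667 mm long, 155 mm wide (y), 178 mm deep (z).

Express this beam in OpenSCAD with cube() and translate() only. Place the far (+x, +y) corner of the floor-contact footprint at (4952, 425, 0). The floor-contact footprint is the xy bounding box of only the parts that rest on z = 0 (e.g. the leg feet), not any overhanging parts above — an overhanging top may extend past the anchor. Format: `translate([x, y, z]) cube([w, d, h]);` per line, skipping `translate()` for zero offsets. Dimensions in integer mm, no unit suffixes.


translate([285, 270, 0]) cube([4667, 155, 178]);


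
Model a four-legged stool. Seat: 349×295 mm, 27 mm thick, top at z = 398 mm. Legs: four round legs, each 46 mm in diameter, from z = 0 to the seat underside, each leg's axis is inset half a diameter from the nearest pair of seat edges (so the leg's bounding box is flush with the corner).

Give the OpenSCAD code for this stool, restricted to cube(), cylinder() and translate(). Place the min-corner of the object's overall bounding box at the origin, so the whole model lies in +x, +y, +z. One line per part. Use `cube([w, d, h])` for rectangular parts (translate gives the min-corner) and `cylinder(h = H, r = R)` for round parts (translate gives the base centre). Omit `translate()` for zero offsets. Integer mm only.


translate([0, 0, 371]) cube([349, 295, 27]);
translate([23, 23, 0]) cylinder(h = 371, r = 23);
translate([326, 23, 0]) cylinder(h = 371, r = 23);
translate([23, 272, 0]) cylinder(h = 371, r = 23);
translate([326, 272, 0]) cylinder(h = 371, r = 23);


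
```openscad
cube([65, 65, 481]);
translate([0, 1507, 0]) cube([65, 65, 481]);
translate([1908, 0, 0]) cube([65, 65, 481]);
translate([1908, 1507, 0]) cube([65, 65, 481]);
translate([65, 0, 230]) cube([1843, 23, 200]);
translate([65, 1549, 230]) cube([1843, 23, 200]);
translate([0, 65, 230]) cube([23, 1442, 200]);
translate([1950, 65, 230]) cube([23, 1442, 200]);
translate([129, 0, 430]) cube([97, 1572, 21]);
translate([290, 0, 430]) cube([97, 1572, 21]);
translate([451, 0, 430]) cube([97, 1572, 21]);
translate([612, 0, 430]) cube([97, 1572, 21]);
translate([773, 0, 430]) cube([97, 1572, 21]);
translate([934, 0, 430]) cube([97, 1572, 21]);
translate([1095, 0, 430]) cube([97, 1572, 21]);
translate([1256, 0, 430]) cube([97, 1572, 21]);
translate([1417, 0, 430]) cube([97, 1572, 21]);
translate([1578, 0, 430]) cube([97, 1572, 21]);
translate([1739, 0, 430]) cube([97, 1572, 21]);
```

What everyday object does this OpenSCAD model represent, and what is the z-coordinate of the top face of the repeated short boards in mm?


A bed frame. The slat-top height is 451 mm.

Four posts, four rails, and a row of slats — a bed frame. Slats sit on the rails at z = 230 + 200 = 430; with slat thickness 21, the top is 451 mm.


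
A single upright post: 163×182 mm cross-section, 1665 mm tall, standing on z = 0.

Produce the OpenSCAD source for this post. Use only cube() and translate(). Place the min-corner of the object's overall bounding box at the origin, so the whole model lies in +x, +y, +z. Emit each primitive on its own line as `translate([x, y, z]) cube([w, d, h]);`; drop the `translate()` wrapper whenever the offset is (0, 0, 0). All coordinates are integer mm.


cube([163, 182, 1665]);


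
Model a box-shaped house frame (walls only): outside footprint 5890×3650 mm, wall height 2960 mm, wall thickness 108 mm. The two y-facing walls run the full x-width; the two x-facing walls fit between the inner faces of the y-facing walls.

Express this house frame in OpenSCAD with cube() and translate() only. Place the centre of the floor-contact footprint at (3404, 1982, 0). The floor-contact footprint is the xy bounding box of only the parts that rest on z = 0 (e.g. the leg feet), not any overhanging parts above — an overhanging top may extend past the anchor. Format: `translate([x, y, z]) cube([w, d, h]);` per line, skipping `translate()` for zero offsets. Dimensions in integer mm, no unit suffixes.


translate([459, 157, 0]) cube([5890, 108, 2960]);
translate([459, 3699, 0]) cube([5890, 108, 2960]);
translate([459, 265, 0]) cube([108, 3434, 2960]);
translate([6241, 265, 0]) cube([108, 3434, 2960]);


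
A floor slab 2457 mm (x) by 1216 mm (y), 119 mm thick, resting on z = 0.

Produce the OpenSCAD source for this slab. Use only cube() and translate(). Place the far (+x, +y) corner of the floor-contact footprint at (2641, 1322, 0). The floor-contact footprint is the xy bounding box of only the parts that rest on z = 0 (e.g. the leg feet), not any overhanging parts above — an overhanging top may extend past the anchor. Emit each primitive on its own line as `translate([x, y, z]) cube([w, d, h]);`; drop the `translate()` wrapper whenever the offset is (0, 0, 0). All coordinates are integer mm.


translate([184, 106, 0]) cube([2457, 1216, 119]);


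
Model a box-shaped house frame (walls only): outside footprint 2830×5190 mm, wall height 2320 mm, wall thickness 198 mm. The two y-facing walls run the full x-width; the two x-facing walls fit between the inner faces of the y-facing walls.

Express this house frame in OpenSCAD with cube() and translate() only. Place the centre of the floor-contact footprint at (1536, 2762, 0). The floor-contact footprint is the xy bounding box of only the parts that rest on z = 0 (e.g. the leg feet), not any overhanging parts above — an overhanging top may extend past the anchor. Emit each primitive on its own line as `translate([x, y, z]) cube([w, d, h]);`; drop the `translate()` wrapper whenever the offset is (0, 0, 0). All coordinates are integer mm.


translate([121, 167, 0]) cube([2830, 198, 2320]);
translate([121, 5159, 0]) cube([2830, 198, 2320]);
translate([121, 365, 0]) cube([198, 4794, 2320]);
translate([2753, 365, 0]) cube([198, 4794, 2320]);


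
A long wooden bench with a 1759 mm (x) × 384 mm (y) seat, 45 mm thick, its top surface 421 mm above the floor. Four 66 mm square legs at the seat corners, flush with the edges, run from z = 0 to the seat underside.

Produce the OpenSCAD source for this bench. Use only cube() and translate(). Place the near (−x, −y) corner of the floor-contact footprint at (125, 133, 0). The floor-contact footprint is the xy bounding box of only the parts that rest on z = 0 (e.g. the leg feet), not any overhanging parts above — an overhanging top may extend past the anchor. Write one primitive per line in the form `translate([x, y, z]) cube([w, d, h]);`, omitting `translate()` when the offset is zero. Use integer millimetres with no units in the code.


translate([125, 133, 376]) cube([1759, 384, 45]);
translate([125, 133, 0]) cube([66, 66, 376]);
translate([125, 451, 0]) cube([66, 66, 376]);
translate([1818, 133, 0]) cube([66, 66, 376]);
translate([1818, 451, 0]) cube([66, 66, 376]);


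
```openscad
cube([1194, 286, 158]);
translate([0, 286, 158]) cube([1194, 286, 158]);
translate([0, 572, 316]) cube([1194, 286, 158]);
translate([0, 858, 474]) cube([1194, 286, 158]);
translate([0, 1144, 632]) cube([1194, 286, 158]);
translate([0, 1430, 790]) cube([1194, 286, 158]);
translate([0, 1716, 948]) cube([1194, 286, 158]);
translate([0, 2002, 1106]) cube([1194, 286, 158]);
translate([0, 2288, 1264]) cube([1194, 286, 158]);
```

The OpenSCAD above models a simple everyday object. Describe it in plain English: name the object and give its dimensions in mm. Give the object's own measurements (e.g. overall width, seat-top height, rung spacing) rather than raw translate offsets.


A straight staircase of 9 solid steps. Each step is 1194 mm wide (x), 286 mm deep (y, the going) and 158 mm tall (the rise). The first step rests on the floor; each subsequent step sits one going further in +y and one rise higher in +z, directly behind and above the previous step with no overlap.


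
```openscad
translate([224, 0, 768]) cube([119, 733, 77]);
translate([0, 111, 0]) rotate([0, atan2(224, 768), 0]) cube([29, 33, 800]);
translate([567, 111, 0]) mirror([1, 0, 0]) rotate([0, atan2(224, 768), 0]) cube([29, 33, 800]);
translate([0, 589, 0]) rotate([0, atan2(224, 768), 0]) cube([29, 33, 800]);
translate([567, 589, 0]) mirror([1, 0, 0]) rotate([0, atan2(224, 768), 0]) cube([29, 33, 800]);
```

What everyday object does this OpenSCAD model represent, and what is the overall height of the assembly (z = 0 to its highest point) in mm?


A sawhorse. The overall height is 845 mm.

A beam across two mirrored pairs of raked legs — a sawhorse. The beam's underside is at z = 768 (matching the legs' vertical rise in atan2(224, 768)) and the beam is 77 mm tall, so its top is at 768 + 77 = 845 mm. The raked legs top out at the beam's underside, so that is the highest point.


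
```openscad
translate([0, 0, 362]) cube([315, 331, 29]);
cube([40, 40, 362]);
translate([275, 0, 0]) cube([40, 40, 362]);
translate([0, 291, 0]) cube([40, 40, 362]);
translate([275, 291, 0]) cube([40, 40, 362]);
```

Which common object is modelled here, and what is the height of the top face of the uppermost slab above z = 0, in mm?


A stool. The seat height is 391 mm.

A 315×331×29 slab at z = 362 on four corner posts — a stool. The seat top is 362 + 29 = 391 mm.


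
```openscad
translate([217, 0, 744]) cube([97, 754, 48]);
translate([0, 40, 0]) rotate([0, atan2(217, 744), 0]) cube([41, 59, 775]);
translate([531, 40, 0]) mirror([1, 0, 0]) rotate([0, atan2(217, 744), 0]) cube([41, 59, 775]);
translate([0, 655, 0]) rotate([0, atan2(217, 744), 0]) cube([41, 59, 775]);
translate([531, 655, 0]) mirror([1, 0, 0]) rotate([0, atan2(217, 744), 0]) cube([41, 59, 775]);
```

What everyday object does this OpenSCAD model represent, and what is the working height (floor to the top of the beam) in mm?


A sawhorse. The overall height is 792 mm.

A beam across two mirrored pairs of raked legs — a sawhorse. The beam's underside is at z = 744 (matching the legs' vertical rise in atan2(217, 744)) and the beam is 48 mm tall, so its top is at 744 + 48 = 792 mm. The raked legs top out at the beam's underside, so that is the highest point.


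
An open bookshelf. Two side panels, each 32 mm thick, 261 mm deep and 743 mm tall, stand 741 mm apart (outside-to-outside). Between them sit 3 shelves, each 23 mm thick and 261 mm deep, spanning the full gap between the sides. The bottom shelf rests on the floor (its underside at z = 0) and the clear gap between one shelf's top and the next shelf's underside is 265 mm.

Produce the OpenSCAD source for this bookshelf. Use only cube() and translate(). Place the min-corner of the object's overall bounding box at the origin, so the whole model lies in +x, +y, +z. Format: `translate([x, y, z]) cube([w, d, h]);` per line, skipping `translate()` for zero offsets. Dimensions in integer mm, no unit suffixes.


cube([32, 261, 743]);
translate([709, 0, 0]) cube([32, 261, 743]);
translate([32, 0, 0]) cube([677, 261, 23]);
translate([32, 0, 288]) cube([677, 261, 23]);
translate([32, 0, 576]) cube([677, 261, 23]);


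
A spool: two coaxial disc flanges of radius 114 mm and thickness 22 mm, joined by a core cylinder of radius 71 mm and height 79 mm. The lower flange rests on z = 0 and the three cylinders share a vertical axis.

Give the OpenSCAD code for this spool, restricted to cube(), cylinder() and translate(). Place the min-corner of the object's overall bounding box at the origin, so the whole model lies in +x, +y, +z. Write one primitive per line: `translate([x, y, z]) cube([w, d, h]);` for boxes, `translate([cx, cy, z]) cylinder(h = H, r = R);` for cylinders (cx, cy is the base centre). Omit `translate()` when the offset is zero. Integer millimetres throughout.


translate([114, 114, 0]) cylinder(h = 22, r = 114);
translate([114, 114, 22]) cylinder(h = 79, r = 71);
translate([114, 114, 101]) cylinder(h = 22, r = 114);


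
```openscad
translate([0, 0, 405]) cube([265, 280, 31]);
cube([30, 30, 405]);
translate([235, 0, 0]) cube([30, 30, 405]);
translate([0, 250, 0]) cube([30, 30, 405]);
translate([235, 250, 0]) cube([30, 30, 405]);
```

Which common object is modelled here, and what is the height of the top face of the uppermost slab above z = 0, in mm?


A stool. The seat height is 436 mm.

A 265×280×31 slab at z = 405 on four corner posts — a stool. The seat top is 405 + 31 = 436 mm.


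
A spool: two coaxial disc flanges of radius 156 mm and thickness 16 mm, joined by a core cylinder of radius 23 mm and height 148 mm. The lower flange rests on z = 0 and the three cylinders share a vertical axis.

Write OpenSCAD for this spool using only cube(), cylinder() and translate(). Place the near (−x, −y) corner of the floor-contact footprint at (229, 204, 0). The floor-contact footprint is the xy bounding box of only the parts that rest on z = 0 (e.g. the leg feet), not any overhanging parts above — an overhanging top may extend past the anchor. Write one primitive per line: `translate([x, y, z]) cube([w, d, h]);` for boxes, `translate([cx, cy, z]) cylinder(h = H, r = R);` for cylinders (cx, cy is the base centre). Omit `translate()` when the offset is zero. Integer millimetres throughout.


translate([385, 360, 0]) cylinder(h = 16, r = 156);
translate([385, 360, 16]) cylinder(h = 148, r = 23);
translate([385, 360, 164]) cylinder(h = 16, r = 156);
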